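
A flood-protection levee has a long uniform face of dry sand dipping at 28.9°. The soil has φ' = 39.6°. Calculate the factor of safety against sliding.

For a dry cohesionless infinite slope the factor of safety is FS = tanφ' / tanβ.
FS = tan39.6° / tan28.9° = 0.8273 / 0.5520 = 1.499

FS = 1.50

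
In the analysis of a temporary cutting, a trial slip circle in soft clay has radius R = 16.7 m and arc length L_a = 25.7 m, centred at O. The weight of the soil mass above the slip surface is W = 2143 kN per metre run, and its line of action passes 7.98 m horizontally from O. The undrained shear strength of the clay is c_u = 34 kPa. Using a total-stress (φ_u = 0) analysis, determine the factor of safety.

FS = 0.85

Taking moments about the centre O, the resisting moment is provided by the undrained shear strength acting along the arc:
M_R = c_u·L_a·R = 34·25.70·16.7 = 14592.5 kN·m/m
M_D = W·d = 2143·7.98 = 17101.1 kN·m/m
FS = M_R / M_D = 14592.5 / 17101.1 = 0.853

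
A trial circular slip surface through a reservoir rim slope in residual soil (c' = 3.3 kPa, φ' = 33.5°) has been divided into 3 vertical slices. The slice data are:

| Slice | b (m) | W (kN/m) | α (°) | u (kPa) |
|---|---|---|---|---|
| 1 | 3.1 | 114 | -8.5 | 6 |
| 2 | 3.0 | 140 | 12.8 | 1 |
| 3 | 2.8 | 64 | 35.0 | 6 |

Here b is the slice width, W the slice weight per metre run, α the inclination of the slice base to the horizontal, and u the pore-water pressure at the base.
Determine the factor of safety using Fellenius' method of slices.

FS = 4.00

Ordinary method of slices: FS = Σ[c'·Δl_i + (W_i cosα_i − u_i·Δl_i)·tanφ'] / Σ W_i sinα_i, with Δl_i = b_i / cosα_i.
Slice 1: Δl = 3.1/cos(-8.5°) = 3.134 m; N'_1 = 114·cos(-8.5°) − 6·3.134 = 93.9; c'Δl = 10.34; W sinα = -16.9
Slice 2: Δl = 3.0/cos12.8° = 3.076 m; N'_2 = 140·cos12.8° − 1·3.076 = 133.4; c'Δl = 10.15; W sinα = 31.0
Slice 3: Δl = 2.8/cos35.0° = 3.418 m; N'_3 = 64·cos35.0° − 6·3.418 = 31.9; c'Δl = 11.28; W sinα = 36.7
Σc'Δl = 31.8 kN/m; ΣN' = 259.3 kN/m; ΣW sinα = 50.9 kN/m
Resisting = 31.8 + 259.3·tan33.5° = 31.8 + 171.6 = 203.4 kN/m
FS = 203.4 / 50.9 = 3.998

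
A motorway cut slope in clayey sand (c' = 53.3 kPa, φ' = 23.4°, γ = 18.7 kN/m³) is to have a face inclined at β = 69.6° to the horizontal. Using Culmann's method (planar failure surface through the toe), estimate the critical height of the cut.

H_c = 31.86 m

Culmann's analysis gives the critical failure plane at α_cr = (β + φ')/2 = (69.6 + 23.4)/2 = 46.5°, and the critical height
H_c = (4c'/γ) · sinβ cosφ' / [1 − cos(β − φ')]
    = (4·53.3/18.7) · sin69.6°·cos23.4° / [1 − cos(46.2°)]
    = 11.401 · 0.9373·0.9178 / [1 − 0.6921]
    = 11.401 · 0.8602 / 0.3079
    = 31.86 m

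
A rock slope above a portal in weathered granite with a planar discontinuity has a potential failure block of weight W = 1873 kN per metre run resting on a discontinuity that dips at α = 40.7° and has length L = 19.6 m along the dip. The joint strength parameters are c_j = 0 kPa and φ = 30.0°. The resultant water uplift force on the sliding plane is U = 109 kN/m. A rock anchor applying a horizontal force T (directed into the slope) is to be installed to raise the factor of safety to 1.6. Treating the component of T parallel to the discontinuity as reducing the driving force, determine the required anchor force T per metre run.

T = 753 kN/m

Resolving forces along and normal to the sliding plane, with the horizontal anchor force T adding T·sinα to the effective normal force and T·cosα acting up the plane against the driving force:
FS = [c_jL + (W cosα − U + T sinα) tanφ] / [W sinα − T cosα]
Without the anchor: N' = 1311.0 kN/m, driving T_d = 1221.4 kN/m, resisting R = 0·19.6 + 1311.0·tan30.0° = 756.9 kN/m, FS = 0.62.
Setting FS = 1.6 and solving for T:
1.6·(1221.4 − T cos40.7°) = 756.9 + T sin40.7°·tan30.0°
T·(sin40.7°·tan30.0° + 1.6·cos40.7°) = 1.6·1221.4 − 756.9
T·(0.6521·0.5774 + 1.6·0.7581) = 1954.2 − 756.9 = 1197.3
T·1.5895 = 1197.3
T = 753.3 kN/m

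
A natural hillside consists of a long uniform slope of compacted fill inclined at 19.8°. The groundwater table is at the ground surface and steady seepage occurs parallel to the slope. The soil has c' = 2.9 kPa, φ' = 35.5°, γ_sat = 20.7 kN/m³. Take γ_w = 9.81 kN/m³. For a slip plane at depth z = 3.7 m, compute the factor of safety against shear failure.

FS = 1.16

With seepage parallel to the slope and the water table at the surface, the effective normal stress on the slip plane uses the buoyant unit weight γ' = γ_sat − γ_w while the driving shear stress uses γ_sat:
FS = [c' + γ' z cos²β tanφ'] / [γ_sat z sinβ cosβ]
γ' = 20.7 − 9.81 = 10.89 kN/m³
Numerator = 2.9 + 10.89·3.7·cos²19.8°·tan35.5° = 2.9 + 10.89·3.7·0.8853·0.7133 = 28.343 kPa
Denominator = 20.7·3.7·sin19.8°·cos19.8° = 20.7·3.7·0.3387·0.9409 = 24.410 kPa
FS = 28.343 / 24.410 = 1.161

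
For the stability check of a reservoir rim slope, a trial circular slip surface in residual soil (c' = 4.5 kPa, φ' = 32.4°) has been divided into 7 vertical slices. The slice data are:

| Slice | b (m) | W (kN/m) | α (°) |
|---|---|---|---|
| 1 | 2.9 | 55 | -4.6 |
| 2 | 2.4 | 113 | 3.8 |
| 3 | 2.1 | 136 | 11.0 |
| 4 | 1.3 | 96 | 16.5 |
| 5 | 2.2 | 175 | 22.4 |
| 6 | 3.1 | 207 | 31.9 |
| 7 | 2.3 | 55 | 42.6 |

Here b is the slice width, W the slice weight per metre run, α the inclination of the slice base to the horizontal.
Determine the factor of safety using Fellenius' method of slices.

Ordinary method of slices: FS = Σ[c'·Δl_i + (W_i cosα_i)·tanφ'] / Σ W_i sinα_i, with Δl_i = b_i / cosα_i.
Slice 1: Δl = 2.9/cos(-4.6°) = 2.909 m; N'_1 = 55·cos(-4.6°) = 54.8; c'Δl = 13.09; W sinα = -4.4
Slice 2: Δl = 2.4/cos3.8° = 2.405 m; N'_2 = 113·cos3.8° = 112.8; c'Δl = 10.82; W sinα = 7.5
Slice 3: Δl = 2.1/cos11.0° = 2.139 m; N'_3 = 136·cos11.0° = 133.5; c'Δl = 9.63; W sinα = 26.0
Slice 4: Δl = 1.3/cos16.5° = 1.356 m; N'_4 = 96·cos16.5° = 92.0; c'Δl = 6.10; W sinα = 27.3
Slice 5: Δl = 2.2/cos22.4° = 2.380 m; N'_5 = 175·cos22.4° = 161.8; c'Δl = 10.71; W sinα = 66.7
Slice 6: Δl = 3.1/cos31.9° = 3.651 m; N'_6 = 207·cos31.9° = 175.7; c'Δl = 16.43; W sinα = 109.4
Slice 7: Δl = 2.3/cos42.6° = 3.125 m; N'_7 = 55·cos42.6° = 40.5; c'Δl = 14.06; W sinα = 37.2
Σc'Δl = 80.8 kN/m; ΣN' = 771.1 kN/m; ΣW sinα = 269.6 kN/m
Resisting = 80.8 + 771.1·tan32.4° = 80.8 + 489.4 = 570.2 kN/m
FS = 570.2 / 269.6 = 2.115

FS = 2.12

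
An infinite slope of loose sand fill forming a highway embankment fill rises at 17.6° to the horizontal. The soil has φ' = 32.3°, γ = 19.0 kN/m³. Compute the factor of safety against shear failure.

For a dry cohesionless infinite slope the factor of safety is FS = tanφ' / tanβ.
FS = tan32.3° / tan17.6° = 0.6322 / 0.3172 = 1.993

FS = 1.99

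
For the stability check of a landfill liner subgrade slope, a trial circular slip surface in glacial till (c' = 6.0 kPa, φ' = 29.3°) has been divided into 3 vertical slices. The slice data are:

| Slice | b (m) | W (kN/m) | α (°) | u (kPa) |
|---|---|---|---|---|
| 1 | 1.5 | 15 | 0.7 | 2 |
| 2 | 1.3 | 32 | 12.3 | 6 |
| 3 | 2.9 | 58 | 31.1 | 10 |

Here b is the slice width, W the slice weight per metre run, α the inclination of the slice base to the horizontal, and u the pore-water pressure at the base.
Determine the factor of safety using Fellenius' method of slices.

Ordinary method of slices: FS = Σ[c'·Δl_i + (W_i cosα_i − u_i·Δl_i)·tanφ'] / Σ W_i sinα_i, with Δl_i = b_i / cosα_i.
Slice 1: Δl = 1.5/cos0.7° = 1.500 m; N'_1 = 15·cos0.7° − 2·1.500 = 12.0; c'Δl = 9.00; W sinα = 0.2
Slice 2: Δl = 1.3/cos12.3° = 1.331 m; N'_2 = 32·cos12.3° − 6·1.331 = 23.3; c'Δl = 7.98; W sinα = 6.8
Slice 3: Δl = 2.9/cos31.1° = 3.387 m; N'_3 = 58·cos31.1° − 10·3.387 = 15.8; c'Δl = 20.32; W sinα = 30.0
Σc'Δl = 37.3 kN/m; ΣN' = 51.1 kN/m; ΣW sinα = 37.0 kN/m
Resisting = 37.3 + 51.1·tan29.3° = 37.3 + 28.7 = 66.0 kN/m
FS = 66.0 / 37.0 = 1.785

FS = 1.78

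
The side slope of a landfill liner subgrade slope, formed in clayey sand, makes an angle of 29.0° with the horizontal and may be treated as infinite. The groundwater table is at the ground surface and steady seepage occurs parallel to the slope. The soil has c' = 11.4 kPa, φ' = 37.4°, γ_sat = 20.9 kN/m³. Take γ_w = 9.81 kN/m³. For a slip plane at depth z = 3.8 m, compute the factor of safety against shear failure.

With seepage parallel to the slope and the water table at the surface, the effective normal stress on the slip plane uses the buoyant unit weight γ' = γ_sat − γ_w while the driving shear stress uses γ_sat:
FS = [c' + γ' z cos²β tanφ'] / [γ_sat z sinβ cosβ]
γ' = 20.9 − 9.81 = 11.09 kN/m³
Numerator = 11.4 + 11.09·3.8·cos²29.0°·tan37.4° = 11.4 + 11.09·3.8·0.7650·0.7646 = 36.047 kPa
Denominator = 20.9·3.8·sin29.0°·cos29.0° = 20.9·3.8·0.4848·0.8746 = 33.676 kPa
FS = 36.047 / 33.676 = 1.070

FS = 1.07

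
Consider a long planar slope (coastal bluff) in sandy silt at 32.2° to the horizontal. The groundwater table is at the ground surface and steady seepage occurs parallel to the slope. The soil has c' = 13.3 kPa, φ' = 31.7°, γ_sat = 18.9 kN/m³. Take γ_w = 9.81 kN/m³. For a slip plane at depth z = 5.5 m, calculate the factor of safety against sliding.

FS = 0.76

With seepage parallel to the slope and the water table at the surface, the effective normal stress on the slip plane uses the buoyant unit weight γ' = γ_sat − γ_w while the driving shear stress uses γ_sat:
FS = [c' + γ' z cos²β tanφ'] / [γ_sat z sinβ cosβ]
γ' = 18.9 − 9.81 = 9.09 kN/m³
Numerator = 13.3 + 9.09·5.5·cos²32.2°·tan31.7° = 13.3 + 9.09·5.5·0.7160·0.6176 = 35.410 kPa
Denominator = 18.9·5.5·sin32.2°·cos32.2° = 18.9·5.5·0.5329·0.8462 = 46.873 kPa
FS = 35.410 / 46.873 = 0.755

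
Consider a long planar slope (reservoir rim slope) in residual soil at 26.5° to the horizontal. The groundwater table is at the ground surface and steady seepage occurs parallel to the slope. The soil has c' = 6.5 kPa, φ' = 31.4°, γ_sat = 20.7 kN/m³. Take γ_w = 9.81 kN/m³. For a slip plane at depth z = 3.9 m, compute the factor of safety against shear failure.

With seepage parallel to the slope and the water table at the surface, the effective normal stress on the slip plane uses the buoyant unit weight γ' = γ_sat − γ_w while the driving shear stress uses γ_sat:
FS = [c' + γ' z cos²β tanφ'] / [γ_sat z sinβ cosβ]
γ' = 20.7 − 9.81 = 10.89 kN/m³
Numerator = 6.5 + 10.89·3.9·cos²26.5°·tan31.4° = 6.5 + 10.89·3.9·0.8009·0.6104 = 27.263 kPa
Denominator = 20.7·3.9·sin26.5°·cos26.5° = 20.7·3.9·0.4462·0.8949 = 32.237 kPa
FS = 27.263 / 32.237 = 0.846

FS = 0.85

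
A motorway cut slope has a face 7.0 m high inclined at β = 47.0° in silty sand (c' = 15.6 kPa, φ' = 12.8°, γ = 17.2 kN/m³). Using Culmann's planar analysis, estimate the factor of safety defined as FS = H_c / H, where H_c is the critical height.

H_c = (4c'/γ) · sinβ cosφ' / [1 − cos(β − φ')]
    = (4·15.6/17.2) · sin47.0°·cos12.8° / [1 − cos34.2°]
    = 3.628 · 0.7132 / 0.1729 = 14.96 m
FS = H_c / H = 14.96 / 7.0 = 2.138

FS = 2.14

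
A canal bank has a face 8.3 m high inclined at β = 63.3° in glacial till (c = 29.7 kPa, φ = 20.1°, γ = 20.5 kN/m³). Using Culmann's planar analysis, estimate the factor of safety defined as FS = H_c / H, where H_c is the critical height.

H_c = (4c/γ) · sinβ cosφ / [1 − cos(β − φ)]
    = (4·29.7/20.5) · sin63.3°·cos20.1° / [1 − cos43.2°]
    = 5.795 · 0.8390 / 0.2710 = 17.94 m
FS = H_c / H = 17.94 / 8.3 = 2.161

FS = 2.16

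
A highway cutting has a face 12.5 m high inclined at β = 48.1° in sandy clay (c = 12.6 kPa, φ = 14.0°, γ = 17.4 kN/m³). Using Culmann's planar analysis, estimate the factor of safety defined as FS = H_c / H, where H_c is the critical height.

FS = 0.97

H_c = (4c/γ) · sinβ cosφ / [1 − cos(β − φ)]
    = (4·12.6/17.4) · sin48.1°·cos14.0° / [1 − cos34.1°]
    = 2.897 · 0.7222 / 0.1719 = 12.17 m
FS = H_c / H = 12.17 / 12.5 = 0.973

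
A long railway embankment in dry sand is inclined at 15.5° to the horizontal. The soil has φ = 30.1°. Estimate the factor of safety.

For a dry cohesionless infinite slope the factor of safety is FS = tanφ / tanβ.
FS = tan30.1° / tan15.5° = 0.5797 / 0.2773 = 2.090

FS = 2.09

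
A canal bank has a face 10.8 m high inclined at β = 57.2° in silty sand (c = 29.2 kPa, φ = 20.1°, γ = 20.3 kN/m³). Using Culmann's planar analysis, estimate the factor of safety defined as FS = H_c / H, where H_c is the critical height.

FS = 2.08

H_c = (4c/γ) · sinβ cosφ / [1 − cos(β − φ)]
    = (4·29.2/20.3) · sin57.2°·cos20.1° / [1 − cos37.1°]
    = 5.754 · 0.7894 / 0.2024 = 22.44 m
FS = H_c / H = 22.44 / 10.8 = 2.078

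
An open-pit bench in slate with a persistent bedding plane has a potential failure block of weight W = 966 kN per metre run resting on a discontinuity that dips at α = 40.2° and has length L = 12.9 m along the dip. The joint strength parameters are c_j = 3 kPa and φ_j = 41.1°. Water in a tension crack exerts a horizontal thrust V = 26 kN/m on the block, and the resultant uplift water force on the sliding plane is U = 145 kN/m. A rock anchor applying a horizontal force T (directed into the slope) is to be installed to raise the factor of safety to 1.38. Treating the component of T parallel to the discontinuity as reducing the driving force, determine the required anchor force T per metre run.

Resolving forces along and normal to the sliding plane, with the horizontal anchor force T adding T·sinα to the effective normal force and T·cosα acting up the plane against the driving force:
FS = [c_jL + (W cosα − U − V sinα + T sinα) tanφ_j] / [W sinα + V cosα − T cosα]
Without the anchor: N' = 576.0 kN/m, driving T_d = 643.4 kN/m, resisting R = 3·12.9 + 576.0·tan41.1° = 541.2 kN/m, FS = 0.84.
Setting FS = 1.38 and solving for T:
1.38·(643.4 − T cos40.2°) = 541.2 + T sin40.2°·tan41.1°
T·(sin40.2°·tan41.1° + 1.38·cos40.2°) = 1.38·643.4 − 541.2
T·(0.6455·0.8724 + 1.38·0.7638) = 887.9 − 541.2 = 346.6
T·1.6171 = 346.6
T = 214.4 kN/m

T = 214 kN/m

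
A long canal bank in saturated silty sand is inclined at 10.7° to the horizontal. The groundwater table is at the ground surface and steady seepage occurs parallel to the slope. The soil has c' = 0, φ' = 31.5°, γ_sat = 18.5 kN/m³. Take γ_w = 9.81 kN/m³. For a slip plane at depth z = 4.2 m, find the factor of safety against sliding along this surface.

With seepage parallel to the slope and the water table at the surface, the effective normal stress on the slip plane uses the buoyant unit weight γ' = γ_sat − γ_w while the driving shear stress uses γ_sat:
FS = [c' + γ' z cos²β tanφ'] / [γ_sat z sinβ cosβ]
(For c' = 0 this reduces to FS = (γ'/γ_sat)·tanφ'/tanβ.)
γ' = 18.5 − 9.81 = 8.69 kN/m³
Numerator = 0.0 + 8.69·4.2·cos²10.7°·tan31.5° = 0.0 + 8.69·4.2·0.9655·0.6128 = 21.595 kPa
Denominator = 18.5·4.2·sin10.7°·cos10.7° = 18.5·4.2·0.1857·0.9826 = 14.175 kPa
FS = 21.595 / 14.175 = 1.523

FS = 1.52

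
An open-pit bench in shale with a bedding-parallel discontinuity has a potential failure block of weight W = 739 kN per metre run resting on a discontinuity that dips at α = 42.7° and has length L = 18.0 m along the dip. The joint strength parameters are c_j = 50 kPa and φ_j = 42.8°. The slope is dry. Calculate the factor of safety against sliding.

Resolving the block weight along and normal to the plane and applying the Mohr–Coulomb strength on the joint:
N' = W cosα = 739·cos42.7° = 543.1 kN/m
Driving force T = W sinα = 739·sin42.7° = 501.2 kN/m
Resisting force R = c_j·L + N'·tanφ_j = 50·18.0 + 543.1·tan42.8° = 900.0 + 502.9 = 1402.9 kN/m
FS = R / T = 1402.9 / 501.2 = 2.799

FS = 2.80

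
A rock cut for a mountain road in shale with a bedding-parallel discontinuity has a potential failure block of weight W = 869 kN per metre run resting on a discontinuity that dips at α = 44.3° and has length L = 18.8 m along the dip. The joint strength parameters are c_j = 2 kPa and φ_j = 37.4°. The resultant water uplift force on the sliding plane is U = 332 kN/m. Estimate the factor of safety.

FS = 0.43

Resolving the block weight along and normal to the plane and applying the Mohr–Coulomb strength on the joint:
N' = W cosα − U = 869·cos44.3° − 332 = 289.9 kN/m
Driving force T = W sinα = 869·sin44.3° = 606.9 kN/m
Resisting force R = c_j·L + N'·tanφ_j = 2·18.8 + 289.9·tan37.4° = 37.6 + 221.7 = 259.3 kN/m
FS = R / T = 259.3 / 606.9 = 0.427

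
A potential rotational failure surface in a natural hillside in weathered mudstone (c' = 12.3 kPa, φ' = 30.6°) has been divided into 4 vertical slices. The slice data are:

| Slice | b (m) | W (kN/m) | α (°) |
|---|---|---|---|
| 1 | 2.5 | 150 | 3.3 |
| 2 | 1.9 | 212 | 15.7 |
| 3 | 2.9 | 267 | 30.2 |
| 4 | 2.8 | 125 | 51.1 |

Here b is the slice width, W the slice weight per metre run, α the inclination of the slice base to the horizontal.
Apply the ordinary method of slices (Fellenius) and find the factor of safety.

FS = 1.83

Ordinary method of slices: FS = Σ[c'·Δl_i + (W_i cosα_i)·tanφ'] / Σ W_i sinα_i, with Δl_i = b_i / cosα_i.
Slice 1: Δl = 2.5/cos3.3° = 2.504 m; N'_1 = 150·cos3.3° = 149.8; c'Δl = 30.80; W sinα = 8.6
Slice 2: Δl = 1.9/cos15.7° = 1.974 m; N'_2 = 212·cos15.7° = 204.1; c'Δl = 24.28; W sinα = 57.4
Slice 3: Δl = 2.9/cos30.2° = 3.355 m; N'_3 = 267·cos30.2° = 230.8; c'Δl = 41.27; W sinα = 134.3
Slice 4: Δl = 2.8/cos51.1° = 4.459 m; N'_4 = 125·cos51.1° = 78.5; c'Δl = 54.84; W sinα = 97.3
Σc'Δl = 151.2 kN/m; ΣN' = 663.1 kN/m; ΣW sinα = 297.6 kN/m
Resisting = 151.2 + 663.1·tan30.6° = 151.2 + 392.2 = 543.3 kN/m
FS = 543.3 / 297.6 = 1.826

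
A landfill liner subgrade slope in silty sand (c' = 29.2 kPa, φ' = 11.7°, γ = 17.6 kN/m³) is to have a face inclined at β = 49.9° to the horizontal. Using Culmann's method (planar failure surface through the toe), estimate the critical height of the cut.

H_c = 23.21 m

Culmann's analysis gives the critical failure plane at α_cr = (β + φ')/2 = (49.9 + 11.7)/2 = 30.8°, and the critical height
H_c = (4c'/γ) · sinβ cosφ' / [1 − cos(β − φ')]
    = (4·29.2/17.6) · sin49.9°·cos11.7° / [1 − cos(38.2°)]
    = 6.636 · 0.7649·0.9792 / [1 − 0.7859]
    = 6.636 · 0.7490 / 0.2141
    = 23.21 m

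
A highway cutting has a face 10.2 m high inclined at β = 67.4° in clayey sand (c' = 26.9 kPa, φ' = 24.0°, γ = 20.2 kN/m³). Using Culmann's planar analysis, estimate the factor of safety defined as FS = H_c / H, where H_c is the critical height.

FS = 1.61

H_c = (4c'/γ) · sinβ cosφ' / [1 − cos(β − φ')]
    = (4·26.9/20.2) · sin67.4°·cos24.0° / [1 − cos43.4°]
    = 5.327 · 0.8434 / 0.2734 = 16.43 m
FS = H_c / H = 16.43 / 10.2 = 1.611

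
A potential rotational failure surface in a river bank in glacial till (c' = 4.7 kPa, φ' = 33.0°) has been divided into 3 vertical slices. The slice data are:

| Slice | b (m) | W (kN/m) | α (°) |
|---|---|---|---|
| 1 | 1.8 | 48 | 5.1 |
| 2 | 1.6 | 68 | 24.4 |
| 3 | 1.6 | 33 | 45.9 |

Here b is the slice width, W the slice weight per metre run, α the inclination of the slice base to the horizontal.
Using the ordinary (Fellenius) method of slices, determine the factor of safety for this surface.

FS = 2.03

Ordinary method of slices: FS = Σ[c'·Δl_i + (W_i cosα_i)·tanφ'] / Σ W_i sinα_i, with Δl_i = b_i / cosα_i.
Slice 1: Δl = 1.8/cos5.1° = 1.807 m; N'_1 = 48·cos5.1° = 47.8; c'Δl = 8.49; W sinα = 4.3
Slice 2: Δl = 1.6/cos24.4° = 1.757 m; N'_2 = 68·cos24.4° = 61.9; c'Δl = 8.26; W sinα = 28.1
Slice 3: Δl = 1.6/cos45.9° = 2.299 m; N'_3 = 33·cos45.9° = 23.0; c'Δl = 10.81; W sinα = 23.7
Σc'Δl = 27.6 kN/m; ΣN' = 132.7 kN/m; ΣW sinα = 56.1 kN/m
Resisting = 27.6 + 132.7·tan33.0° = 27.6 + 86.2 = 113.7 kN/m
FS = 113.7 / 56.1 = 2.029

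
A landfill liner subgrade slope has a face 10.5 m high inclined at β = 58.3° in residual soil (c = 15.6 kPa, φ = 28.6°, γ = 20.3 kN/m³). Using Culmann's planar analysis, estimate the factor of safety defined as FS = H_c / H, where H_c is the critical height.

H_c = (4c/γ) · sinβ cosφ / [1 − cos(β − φ)]
    = (4·15.6/20.3) · sin58.3°·cos28.6° / [1 − cos29.7°]
    = 3.074 · 0.7470 / 0.1314 = 17.48 m
FS = H_c / H = 17.48 / 10.5 = 1.665

FS = 1.66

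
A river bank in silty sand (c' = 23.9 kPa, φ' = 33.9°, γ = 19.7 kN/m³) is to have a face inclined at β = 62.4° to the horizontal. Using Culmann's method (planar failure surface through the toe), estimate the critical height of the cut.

H_c = 29.46 m

Culmann's analysis gives the critical failure plane at α_cr = (β + φ')/2 = (62.4 + 33.9)/2 = 48.1°, and the critical height
H_c = (4c'/γ) · sinβ cosφ' / [1 − cos(β − φ')]
    = (4·23.9/19.7) · sin62.4°·cos33.9° / [1 − cos(28.5°)]
    = 4.853 · 0.8862·0.8300 / [1 − 0.8788]
    = 4.853 · 0.7356 / 0.1212
    = 29.46 m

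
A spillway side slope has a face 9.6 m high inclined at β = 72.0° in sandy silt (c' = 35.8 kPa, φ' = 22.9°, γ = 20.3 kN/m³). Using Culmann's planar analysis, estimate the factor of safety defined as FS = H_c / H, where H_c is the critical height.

FS = 1.86

H_c = (4c'/γ) · sinβ cosφ' / [1 − cos(β − φ')]
    = (4·35.8/20.3) · sin72.0°·cos22.9° / [1 − cos49.1°]
    = 7.054 · 0.8761 / 0.3453 = 17.90 m
FS = H_c / H = 17.90 / 9.6 = 1.865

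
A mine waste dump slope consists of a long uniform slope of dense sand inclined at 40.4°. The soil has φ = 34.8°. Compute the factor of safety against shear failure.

For a dry cohesionless infinite slope the factor of safety is FS = tanφ / tanβ.
FS = tan34.8° / tan40.4° = 0.6950 / 0.8511 = 0.817

FS = 0.82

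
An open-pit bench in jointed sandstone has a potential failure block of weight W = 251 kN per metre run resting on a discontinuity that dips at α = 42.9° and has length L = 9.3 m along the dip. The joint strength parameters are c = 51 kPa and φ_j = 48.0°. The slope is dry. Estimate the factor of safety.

Resolving the block weight along and normal to the plane and applying the Mohr–Coulomb strength on the joint:
N' = W cosα = 251·cos42.9° = 183.9 kN/m
Driving force T = W sinα = 251·sin42.9° = 170.9 kN/m
Resisting force R = c·L + N'·tanφ_j = 51·9.3 + 183.9·tan48.0° = 474.3 + 204.2 = 678.5 kN/m
FS = R / T = 678.5 / 170.9 = 3.971

FS = 3.97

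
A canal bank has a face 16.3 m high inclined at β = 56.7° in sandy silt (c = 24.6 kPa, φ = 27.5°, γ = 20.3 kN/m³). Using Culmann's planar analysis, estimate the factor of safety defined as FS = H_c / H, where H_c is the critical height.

H_c = (4c/γ) · sinβ cosφ / [1 − cos(β − φ)]
    = (4·24.6/20.3) · sin56.7°·cos27.5° / [1 − cos29.2°]
    = 4.847 · 0.7414 / 0.1271 = 28.28 m
FS = H_c / H = 28.28 / 16.3 = 1.735

FS = 1.73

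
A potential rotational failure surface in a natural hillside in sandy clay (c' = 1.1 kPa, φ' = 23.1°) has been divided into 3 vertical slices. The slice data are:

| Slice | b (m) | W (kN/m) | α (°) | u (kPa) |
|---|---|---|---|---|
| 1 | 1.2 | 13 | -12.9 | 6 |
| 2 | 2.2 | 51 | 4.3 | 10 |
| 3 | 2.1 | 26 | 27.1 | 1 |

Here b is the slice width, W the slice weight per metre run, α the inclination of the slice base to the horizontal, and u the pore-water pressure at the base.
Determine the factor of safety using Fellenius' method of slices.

Ordinary method of slices: FS = Σ[c'·Δl_i + (W_i cosα_i − u_i·Δl_i)·tanφ'] / Σ W_i sinα_i, with Δl_i = b_i / cosα_i.
Slice 1: Δl = 1.2/cos(-12.9°) = 1.231 m; N'_1 = 13·cos(-12.9°) − 6·1.231 = 5.3; c'Δl = 1.35; W sinα = -2.9
Slice 2: Δl = 2.2/cos4.3° = 2.206 m; N'_2 = 51·cos4.3° − 10·2.206 = 28.8; c'Δl = 2.43; W sinα = 3.8
Slice 3: Δl = 2.1/cos27.1° = 2.359 m; N'_3 = 26·cos27.1° − 1·2.359 = 20.8; c'Δl = 2.59; W sinα = 11.8
Σc'Δl = 6.4 kN/m; ΣN' = 54.9 kN/m; ΣW sinα = 12.8 kN/m
Resisting = 6.4 + 54.9·tan23.1° = 6.4 + 23.4 = 29.8 kN/m
FS = 29.8 / 12.8 = 2.333

FS = 2.33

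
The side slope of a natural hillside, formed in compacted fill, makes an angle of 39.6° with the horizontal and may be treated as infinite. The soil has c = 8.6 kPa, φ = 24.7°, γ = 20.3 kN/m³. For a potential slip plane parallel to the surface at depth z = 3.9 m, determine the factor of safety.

For an infinite slope with a slip plane parallel to the surface (no pore pressure): FS = [c + γz cos²β tanφ] / [γz sinβ cosβ].
γz = 20.3·3.9 = 79.17 kN/m²
Numerator = 8.6 + 79.17·cos²39.6°·tan24.7° = 8.6 + 79.17·0.5937·0.4599 = 30.219 kPa
Denominator = 79.17·sin39.6°·cos39.6° = 79.17·0.6374·0.7705 = 38.884 kPa
FS = 30.219 / 38.884 = 0.777

FS = 0.78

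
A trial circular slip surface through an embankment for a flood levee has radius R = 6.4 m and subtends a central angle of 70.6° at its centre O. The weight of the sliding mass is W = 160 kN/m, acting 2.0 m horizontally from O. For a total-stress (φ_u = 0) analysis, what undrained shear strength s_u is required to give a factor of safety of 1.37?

FS = s_u·L_a·R / (W·d), so s_u = FS·W·d / (L_a·R).
Arc length L_a = R·θ = 6.4·(70.6°·π/180) = 6.4·1.2322 = 7.89 m
s_u = 1.37·160·2.0 / (7.89·6.4) = 438.4 / 50.47 = 8.69 kPa

s_u = 8.7 kPa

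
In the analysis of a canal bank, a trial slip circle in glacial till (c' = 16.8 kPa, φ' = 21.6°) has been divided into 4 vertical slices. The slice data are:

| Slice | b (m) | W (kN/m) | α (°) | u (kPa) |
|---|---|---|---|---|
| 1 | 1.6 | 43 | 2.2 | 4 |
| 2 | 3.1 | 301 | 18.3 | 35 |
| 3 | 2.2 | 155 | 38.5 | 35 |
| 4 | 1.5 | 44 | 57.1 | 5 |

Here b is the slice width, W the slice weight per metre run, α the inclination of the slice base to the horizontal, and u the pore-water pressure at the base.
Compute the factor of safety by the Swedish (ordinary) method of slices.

Ordinary method of slices: FS = Σ[c'·Δl_i + (W_i cosα_i − u_i·Δl_i)·tanφ'] / Σ W_i sinα_i, with Δl_i = b_i / cosα_i.
Slice 1: Δl = 1.6/cos2.2° = 1.601 m; N'_1 = 43·cos2.2° − 4·1.601 = 36.6; c'Δl = 26.90; W sinα = 1.7
Slice 2: Δl = 3.1/cos18.3° = 3.265 m; N'_2 = 301·cos18.3° − 35·3.265 = 171.5; c'Δl = 54.85; W sinα = 94.5
Slice 3: Δl = 2.2/cos38.5° = 2.811 m; N'_3 = 155·cos38.5° − 35·2.811 = 22.9; c'Δl = 47.23; W sinα = 96.5
Slice 4: Δl = 1.5/cos57.1° = 2.762 m; N'_4 = 44·cos57.1° − 5·2.762 = 10.1; c'Δl = 46.39; W sinα = 36.9
Σc'Δl = 175.4 kN/m; ΣN' = 241.1 kN/m; ΣW sinα = 229.6 kN/m
Resisting = 175.4 + 241.1·tan21.6° = 175.4 + 95.4 = 270.8 kN/m
FS = 270.8 / 229.6 = 1.180

FS = 1.18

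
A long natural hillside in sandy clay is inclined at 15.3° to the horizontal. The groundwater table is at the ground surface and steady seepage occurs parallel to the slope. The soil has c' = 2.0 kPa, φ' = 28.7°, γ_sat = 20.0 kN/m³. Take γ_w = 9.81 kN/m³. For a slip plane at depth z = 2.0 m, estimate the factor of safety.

With seepage parallel to the slope and the water table at the surface, the effective normal stress on the slip plane uses the buoyant unit weight γ' = γ_sat − γ_w while the driving shear stress uses γ_sat:
FS = [c' + γ' z cos²β tanφ'] / [γ_sat z sinβ cosβ]
γ' = 20.0 − 9.81 = 10.19 kN/m³
Numerator = 2.0 + 10.19·2.0·cos²15.3°·tan28.7° = 2.0 + 10.19·2.0·0.9304·0.5475 = 12.381 kPa
Denominator = 20.0·2.0·sin15.3°·cos15.3° = 20.0·2.0·0.2639·0.9646 = 10.181 kPa
FS = 12.381 / 10.181 = 1.216

FS = 1.22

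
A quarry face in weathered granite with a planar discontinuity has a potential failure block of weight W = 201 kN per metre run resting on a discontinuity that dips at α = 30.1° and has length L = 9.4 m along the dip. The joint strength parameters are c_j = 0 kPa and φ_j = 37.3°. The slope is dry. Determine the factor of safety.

Resolving the block weight along and normal to the plane and applying the Mohr–Coulomb strength on the joint:
N' = W cosα = 201·cos30.1° = 173.9 kN/m
Driving force T = W sinα = 201·sin30.1° = 100.8 kN/m
Resisting force R = c_j·L + N'·tanφ_j = 0·9.4 + 173.9·tan37.3° = 0.0 + 132.5 = 132.5 kN/m
FS = R / T = 132.5 / 100.8 = 1.314

FS = 1.31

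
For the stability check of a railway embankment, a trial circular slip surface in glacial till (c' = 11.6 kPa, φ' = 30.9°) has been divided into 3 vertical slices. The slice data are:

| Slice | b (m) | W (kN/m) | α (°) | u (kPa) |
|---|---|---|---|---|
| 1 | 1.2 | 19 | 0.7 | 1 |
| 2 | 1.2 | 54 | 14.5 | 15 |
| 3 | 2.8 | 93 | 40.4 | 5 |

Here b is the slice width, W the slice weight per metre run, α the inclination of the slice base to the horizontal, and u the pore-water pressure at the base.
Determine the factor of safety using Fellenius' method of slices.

Ordinary method of slices: FS = Σ[c'·Δl_i + (W_i cosα_i − u_i·Δl_i)·tanφ'] / Σ W_i sinα_i, with Δl_i = b_i / cosα_i.
Slice 1: Δl = 1.2/cos0.7° = 1.200 m; N'_1 = 19·cos0.7° − 1·1.200 = 17.8; c'Δl = 13.92; W sinα = 0.2
Slice 2: Δl = 1.2/cos14.5° = 1.239 m; N'_2 = 54·cos14.5° − 15·1.239 = 33.7; c'Δl = 14.38; W sinα = 13.5
Slice 3: Δl = 2.8/cos40.4° = 3.677 m; N'_3 = 93·cos40.4° − 5·3.677 = 52.4; c'Δl = 42.65; W sinα = 60.3
Σc'Δl = 70.9 kN/m; ΣN' = 103.9 kN/m; ΣW sinα = 74.0 kN/m
Resisting = 70.9 + 103.9·tan30.9° = 70.9 + 62.2 = 133.1 kN/m
FS = 133.1 / 74.0 = 1.799

FS = 1.80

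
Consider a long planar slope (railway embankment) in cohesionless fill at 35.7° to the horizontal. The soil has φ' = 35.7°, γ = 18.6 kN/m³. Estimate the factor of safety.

For a dry cohesionless infinite slope the factor of safety is FS = tanφ' / tanβ.
FS = tan35.7° / tan35.7° = 0.7186 / 0.7186 = 1.000

FS = 1.00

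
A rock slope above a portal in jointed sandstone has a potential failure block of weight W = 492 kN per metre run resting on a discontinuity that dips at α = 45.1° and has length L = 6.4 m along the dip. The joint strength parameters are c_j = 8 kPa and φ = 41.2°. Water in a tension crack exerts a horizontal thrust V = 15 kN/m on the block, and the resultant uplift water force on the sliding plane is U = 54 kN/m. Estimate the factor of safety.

FS = 0.83

Resolving the block weight along and normal to the plane and applying the Mohr–Coulomb strength on the joint:
N' = W cosα − U − V sinα = 492·cos45.1° − 54 − 15·sin45.1° = 282.7 kN/m
Driving force T = W sinα + V cosα = 492·sin45.1° + 15·cos45.1° = 359.1 kN/m
Resisting force R = c_j·L + N'·tanφ = 8·6.4 + 282.7·tan41.2° = 51.2 + 247.5 = 298.7 kN/m
FS = R / T = 298.7 / 359.1 = 0.832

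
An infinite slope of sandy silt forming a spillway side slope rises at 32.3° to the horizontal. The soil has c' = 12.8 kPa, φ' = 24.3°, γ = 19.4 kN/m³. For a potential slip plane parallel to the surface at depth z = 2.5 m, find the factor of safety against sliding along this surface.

For an infinite slope with a slip plane parallel to the surface (no pore pressure): FS = [c' + γz cos²β tanφ'] / [γz sinβ cosβ].
γz = 19.4·2.5 = 48.50 kN/m²
Numerator = 12.8 + 48.50·cos²32.3°·tan24.3° = 12.8 + 48.50·0.7145·0.4515 = 28.446 kPa
Denominator = 48.50·sin32.3°·cos32.3° = 48.50·0.5344·0.8453 = 21.906 kPa
FS = 28.446 / 21.906 = 1.299

FS = 1.30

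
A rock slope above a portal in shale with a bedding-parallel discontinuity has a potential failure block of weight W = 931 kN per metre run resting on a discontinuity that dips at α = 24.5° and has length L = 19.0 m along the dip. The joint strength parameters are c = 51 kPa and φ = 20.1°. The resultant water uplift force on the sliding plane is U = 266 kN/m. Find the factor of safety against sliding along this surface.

Resolving the block weight along and normal to the plane and applying the Mohr–Coulomb strength on the joint:
N' = W cosα − U = 931·cos24.5° − 266 = 581.2 kN/m
Driving force T = W sinα = 931·sin24.5° = 386.1 kN/m
Resisting force R = c·L + N'·tanφ = 51·19.0 + 581.2·tan20.1° = 969.0 + 212.7 = 1181.7 kN/m
FS = R / T = 1181.7 / 386.1 = 3.061

FS = 3.06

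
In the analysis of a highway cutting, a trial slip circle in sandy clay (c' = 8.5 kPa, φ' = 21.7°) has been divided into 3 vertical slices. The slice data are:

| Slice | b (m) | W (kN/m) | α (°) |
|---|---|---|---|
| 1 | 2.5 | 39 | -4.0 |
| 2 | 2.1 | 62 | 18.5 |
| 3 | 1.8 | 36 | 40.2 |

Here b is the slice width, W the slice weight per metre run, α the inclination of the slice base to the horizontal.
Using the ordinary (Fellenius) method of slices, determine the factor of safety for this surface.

FS = 2.74

Ordinary method of slices: FS = Σ[c'·Δl_i + (W_i cosα_i)·tanφ'] / Σ W_i sinα_i, with Δl_i = b_i / cosα_i.
Slice 1: Δl = 2.5/cos(-4.0°) = 2.506 m; N'_1 = 39·cos(-4.0°) = 38.9; c'Δl = 21.30; W sinα = -2.7
Slice 2: Δl = 2.1/cos18.5° = 2.214 m; N'_2 = 62·cos18.5° = 58.8; c'Δl = 18.82; W sinα = 19.7
Slice 3: Δl = 1.8/cos40.2° = 2.357 m; N'_3 = 36·cos40.2° = 27.5; c'Δl = 20.03; W sinα = 23.2
Σc'Δl = 60.2 kN/m; ΣN' = 125.2 kN/m; ΣW sinα = 40.2 kN/m
Resisting = 60.2 + 125.2·tan21.7° = 60.2 + 49.8 = 110.0 kN/m
FS = 110.0 / 40.2 = 2.737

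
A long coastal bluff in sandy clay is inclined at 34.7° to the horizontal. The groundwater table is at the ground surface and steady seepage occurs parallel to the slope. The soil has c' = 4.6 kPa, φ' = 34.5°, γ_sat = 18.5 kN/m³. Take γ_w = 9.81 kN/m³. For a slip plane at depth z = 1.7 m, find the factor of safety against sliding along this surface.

With seepage parallel to the slope and the water table at the surface, the effective normal stress on the slip plane uses the buoyant unit weight γ' = γ_sat − γ_w while the driving shear stress uses γ_sat:
FS = [c' + γ' z cos²β tanφ'] / [γ_sat z sinβ cosβ]
γ' = 18.5 − 9.81 = 8.69 kN/m³
Numerator = 4.6 + 8.69·1.7·cos²34.7°·tan34.5° = 4.6 + 8.69·1.7·0.6759·0.6873 = 11.463 kPa
Denominator = 18.5·1.7·sin34.7°·cos34.7° = 18.5·1.7·0.5693·0.8221 = 14.720 kPa
FS = 11.463 / 14.720 = 0.779

FS = 0.78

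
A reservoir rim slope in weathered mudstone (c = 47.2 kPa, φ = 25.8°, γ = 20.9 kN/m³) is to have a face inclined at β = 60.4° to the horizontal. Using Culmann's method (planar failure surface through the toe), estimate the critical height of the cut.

H_c = 39.98 m

Culmann's analysis gives the critical failure plane at α_cr = (β + φ)/2 = (60.4 + 25.8)/2 = 43.1°, and the critical height
H_c = (4c/γ) · sinβ cosφ / [1 − cos(β − φ)]
    = (4·47.2/20.9) · sin60.4°·cos25.8° / [1 − cos(34.6°)]
    = 9.033 · 0.8695·0.9003 / [1 − 0.8231]
    = 9.033 · 0.7828 / 0.1769
    = 39.98 m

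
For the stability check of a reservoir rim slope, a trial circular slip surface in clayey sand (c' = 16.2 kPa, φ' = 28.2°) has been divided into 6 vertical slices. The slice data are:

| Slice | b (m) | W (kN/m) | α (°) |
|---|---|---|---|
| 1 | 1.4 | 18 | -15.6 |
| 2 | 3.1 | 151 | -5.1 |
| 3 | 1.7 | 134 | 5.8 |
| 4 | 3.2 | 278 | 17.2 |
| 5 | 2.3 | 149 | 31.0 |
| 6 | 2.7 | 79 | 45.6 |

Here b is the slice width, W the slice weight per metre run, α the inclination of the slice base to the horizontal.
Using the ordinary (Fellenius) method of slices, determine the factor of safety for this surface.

FS = 3.15

Ordinary method of slices: FS = Σ[c'·Δl_i + (W_i cosα_i)·tanφ'] / Σ W_i sinα_i, with Δl_i = b_i / cosα_i.
Slice 1: Δl = 1.4/cos(-15.6°) = 1.454 m; N'_1 = 18·cos(-15.6°) = 17.3; c'Δl = 23.55; W sinα = -4.8
Slice 2: Δl = 3.1/cos(-5.1°) = 3.112 m; N'_2 = 151·cos(-5.1°) = 150.4; c'Δl = 50.42; W sinα = -13.4
Slice 3: Δl = 1.7/cos5.8° = 1.709 m; N'_3 = 134·cos5.8° = 133.3; c'Δl = 27.68; W sinα = 13.5
Slice 4: Δl = 3.2/cos17.2° = 3.350 m; N'_4 = 278·cos17.2° = 265.6; c'Δl = 54.27; W sinα = 82.2
Slice 5: Δl = 2.3/cos31.0° = 2.683 m; N'_5 = 149·cos31.0° = 127.7; c'Δl = 43.47; W sinα = 76.7
Slice 6: Δl = 2.7/cos45.6° = 3.859 m; N'_6 = 79·cos45.6° = 55.3; c'Δl = 62.52; W sinα = 56.4
Σc'Δl = 261.9 kN/m; ΣN' = 749.6 kN/m; ΣW sinα = 210.7 kN/m
Resisting = 261.9 + 749.6·tan28.2° = 261.9 + 401.9 = 663.8 kN/m
FS = 663.8 / 210.7 = 3.151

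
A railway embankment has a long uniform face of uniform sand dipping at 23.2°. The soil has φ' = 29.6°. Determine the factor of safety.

FS = 1.33

For a dry cohesionless infinite slope the factor of safety is FS = tanφ' / tanβ.
FS = tan29.6° / tan23.2° = 0.5681 / 0.4286 = 1.325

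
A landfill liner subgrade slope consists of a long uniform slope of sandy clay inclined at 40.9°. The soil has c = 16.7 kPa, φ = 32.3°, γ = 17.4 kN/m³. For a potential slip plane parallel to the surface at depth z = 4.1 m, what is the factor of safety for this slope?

For an infinite slope with a slip plane parallel to the surface (no pore pressure): FS = [c + γz cos²β tanφ] / [γz sinβ cosβ].
γz = 17.4·4.1 = 71.34 kN/m²
Numerator = 16.7 + 71.34·cos²40.9°·tan32.3° = 16.7 + 71.34·0.5713·0.6322 = 42.466 kPa
Denominator = 71.34·sin40.9°·cos40.9° = 71.34·0.6547·0.7559 = 35.305 kPa
FS = 42.466 / 35.305 = 1.203

FS = 1.20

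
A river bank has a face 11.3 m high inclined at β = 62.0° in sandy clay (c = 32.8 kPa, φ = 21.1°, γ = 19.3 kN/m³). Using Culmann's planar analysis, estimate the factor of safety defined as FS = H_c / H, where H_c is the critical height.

H_c = (4c/γ) · sinβ cosφ / [1 − cos(β − φ)]
    = (4·32.8/19.3) · sin62.0°·cos21.1° / [1 − cos40.9°]
    = 6.798 · 0.8237 / 0.2441 = 22.94 m
FS = H_c / H = 22.94 / 11.3 = 2.030

FS = 2.03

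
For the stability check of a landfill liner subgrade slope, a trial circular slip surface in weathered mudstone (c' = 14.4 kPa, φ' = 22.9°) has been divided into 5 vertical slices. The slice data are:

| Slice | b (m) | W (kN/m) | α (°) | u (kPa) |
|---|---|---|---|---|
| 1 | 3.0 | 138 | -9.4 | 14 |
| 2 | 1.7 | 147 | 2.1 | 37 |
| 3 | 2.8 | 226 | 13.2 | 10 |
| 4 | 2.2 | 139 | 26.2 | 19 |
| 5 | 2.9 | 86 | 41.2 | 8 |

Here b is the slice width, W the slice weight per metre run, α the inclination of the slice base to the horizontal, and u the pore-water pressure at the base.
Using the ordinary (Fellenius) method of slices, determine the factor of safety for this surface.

Ordinary method of slices: FS = Σ[c'·Δl_i + (W_i cosα_i − u_i·Δl_i)·tanφ'] / Σ W_i sinα_i, with Δl_i = b_i / cosα_i.
Slice 1: Δl = 3.0/cos(-9.4°) = 3.041 m; N'_1 = 138·cos(-9.4°) − 14·3.041 = 93.6; c'Δl = 43.79; W sinα = -22.5
Slice 2: Δl = 1.7/cos2.1° = 1.701 m; N'_2 = 147·cos2.1° − 37·1.701 = 84.0; c'Δl = 24.50; W sinα = 5.4
Slice 3: Δl = 2.8/cos13.2° = 2.876 m; N'_3 = 226·cos13.2° − 10·2.876 = 191.3; c'Δl = 41.41; W sinα = 51.6
Slice 4: Δl = 2.2/cos26.2° = 2.452 m; N'_4 = 139·cos26.2° − 19·2.452 = 78.1; c'Δl = 35.31; W sinα = 61.4
Slice 5: Δl = 2.9/cos41.2° = 3.854 m; N'_5 = 86·cos41.2° − 8·3.854 = 33.9; c'Δl = 55.50; W sinα = 56.6
Σc'Δl = 200.5 kN/m; ΣN' = 480.8 kN/m; ΣW sinα = 152.5 kN/m
Resisting = 200.5 + 480.8·tan22.9° = 200.5 + 203.1 = 403.6 kN/m
FS = 403.6 / 152.5 = 2.647

FS = 2.65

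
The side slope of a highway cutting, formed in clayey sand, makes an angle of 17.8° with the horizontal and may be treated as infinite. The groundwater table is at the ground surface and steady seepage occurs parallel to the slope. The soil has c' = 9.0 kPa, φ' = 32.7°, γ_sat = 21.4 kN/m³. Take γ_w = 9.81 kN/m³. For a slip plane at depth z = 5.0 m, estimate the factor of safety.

FS = 1.37

With seepage parallel to the slope and the water table at the surface, the effective normal stress on the slip plane uses the buoyant unit weight γ' = γ_sat − γ_w while the driving shear stress uses γ_sat:
FS = [c' + γ' z cos²β tanφ'] / [γ_sat z sinβ cosβ]
γ' = 21.4 − 9.81 = 11.59 kN/m³
Numerator = 9.0 + 11.59·5.0·cos²17.8°·tan32.7° = 9.0 + 11.59·5.0·0.9066·0.6420 = 42.727 kPa
Denominator = 21.4·5.0·sin17.8°·cos17.8° = 21.4·5.0·0.3057·0.9521 = 31.144 kPa
FS = 42.727 / 31.144 = 1.372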